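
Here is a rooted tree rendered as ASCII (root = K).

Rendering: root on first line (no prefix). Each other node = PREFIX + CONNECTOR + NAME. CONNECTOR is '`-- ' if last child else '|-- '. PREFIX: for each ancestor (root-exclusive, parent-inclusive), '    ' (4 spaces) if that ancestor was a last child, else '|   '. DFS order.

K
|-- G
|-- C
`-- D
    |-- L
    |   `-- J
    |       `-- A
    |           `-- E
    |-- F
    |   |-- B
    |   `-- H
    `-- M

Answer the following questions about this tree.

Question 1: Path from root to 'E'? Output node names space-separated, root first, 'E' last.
Walk down from root: K -> D -> L -> J -> A -> E

Answer: K D L J A E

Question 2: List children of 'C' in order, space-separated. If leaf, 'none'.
Answer: none

Derivation:
Node C's children (from adjacency): (leaf)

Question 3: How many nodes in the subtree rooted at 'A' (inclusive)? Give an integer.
Answer: 2

Derivation:
Subtree rooted at A contains: A, E
Count = 2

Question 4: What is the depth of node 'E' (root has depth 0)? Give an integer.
Answer: 5

Derivation:
Path from root to E: K -> D -> L -> J -> A -> E
Depth = number of edges = 5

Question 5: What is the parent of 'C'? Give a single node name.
Scan adjacency: C appears as child of K

Answer: K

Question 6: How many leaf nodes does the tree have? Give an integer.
Answer: 6

Derivation:
Leaves (nodes with no children): B, C, E, G, H, M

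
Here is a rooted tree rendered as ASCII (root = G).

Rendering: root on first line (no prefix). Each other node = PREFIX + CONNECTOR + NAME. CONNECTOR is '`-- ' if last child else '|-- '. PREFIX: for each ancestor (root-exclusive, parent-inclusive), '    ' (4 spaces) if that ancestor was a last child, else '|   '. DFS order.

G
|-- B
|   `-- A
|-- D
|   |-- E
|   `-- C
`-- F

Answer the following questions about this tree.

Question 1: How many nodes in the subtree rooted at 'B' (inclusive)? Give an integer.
Answer: 2

Derivation:
Subtree rooted at B contains: A, B
Count = 2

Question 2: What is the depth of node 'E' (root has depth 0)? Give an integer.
Answer: 2

Derivation:
Path from root to E: G -> D -> E
Depth = number of edges = 2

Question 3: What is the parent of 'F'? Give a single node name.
Scan adjacency: F appears as child of G

Answer: G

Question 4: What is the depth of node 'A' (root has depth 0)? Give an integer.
Path from root to A: G -> B -> A
Depth = number of edges = 2

Answer: 2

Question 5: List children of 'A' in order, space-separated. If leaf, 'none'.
Node A's children (from adjacency): (leaf)

Answer: none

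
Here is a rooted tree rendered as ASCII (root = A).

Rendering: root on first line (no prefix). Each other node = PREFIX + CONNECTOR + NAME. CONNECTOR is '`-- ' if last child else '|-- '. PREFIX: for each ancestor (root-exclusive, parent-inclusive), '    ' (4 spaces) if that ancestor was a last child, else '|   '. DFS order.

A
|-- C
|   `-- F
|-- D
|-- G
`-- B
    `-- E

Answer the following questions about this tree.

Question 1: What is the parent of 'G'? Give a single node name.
Answer: A

Derivation:
Scan adjacency: G appears as child of A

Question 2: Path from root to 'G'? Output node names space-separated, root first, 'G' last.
Walk down from root: A -> G

Answer: A G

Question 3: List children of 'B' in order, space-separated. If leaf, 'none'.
Answer: E

Derivation:
Node B's children (from adjacency): E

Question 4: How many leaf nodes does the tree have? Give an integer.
Answer: 4

Derivation:
Leaves (nodes with no children): D, E, F, G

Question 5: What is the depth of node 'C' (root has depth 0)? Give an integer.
Path from root to C: A -> C
Depth = number of edges = 1

Answer: 1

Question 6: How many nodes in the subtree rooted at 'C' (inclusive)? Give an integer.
Subtree rooted at C contains: C, F
Count = 2

Answer: 2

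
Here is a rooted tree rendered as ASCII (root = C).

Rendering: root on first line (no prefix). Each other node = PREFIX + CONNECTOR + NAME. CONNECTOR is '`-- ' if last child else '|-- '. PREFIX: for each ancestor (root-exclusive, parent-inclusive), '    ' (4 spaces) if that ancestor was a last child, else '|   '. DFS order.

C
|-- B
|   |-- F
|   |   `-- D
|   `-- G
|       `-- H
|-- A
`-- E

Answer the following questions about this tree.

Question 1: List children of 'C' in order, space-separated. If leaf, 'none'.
Answer: B A E

Derivation:
Node C's children (from adjacency): B, A, E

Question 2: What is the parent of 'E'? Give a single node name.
Answer: C

Derivation:
Scan adjacency: E appears as child of C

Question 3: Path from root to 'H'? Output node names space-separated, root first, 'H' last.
Answer: C B G H

Derivation:
Walk down from root: C -> B -> G -> H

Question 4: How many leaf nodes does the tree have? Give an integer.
Answer: 4

Derivation:
Leaves (nodes with no children): A, D, E, H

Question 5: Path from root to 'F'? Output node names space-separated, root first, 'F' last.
Answer: C B F

Derivation:
Walk down from root: C -> B -> F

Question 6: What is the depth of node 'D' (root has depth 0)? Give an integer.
Answer: 3

Derivation:
Path from root to D: C -> B -> F -> D
Depth = number of edges = 3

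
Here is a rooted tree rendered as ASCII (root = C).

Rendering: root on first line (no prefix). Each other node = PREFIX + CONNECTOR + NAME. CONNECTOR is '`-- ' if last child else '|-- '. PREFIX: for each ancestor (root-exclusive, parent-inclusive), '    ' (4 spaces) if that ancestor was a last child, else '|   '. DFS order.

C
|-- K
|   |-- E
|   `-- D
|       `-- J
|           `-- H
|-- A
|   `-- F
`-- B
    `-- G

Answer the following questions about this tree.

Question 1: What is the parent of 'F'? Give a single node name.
Scan adjacency: F appears as child of A

Answer: A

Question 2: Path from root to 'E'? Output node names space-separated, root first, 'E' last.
Walk down from root: C -> K -> E

Answer: C K E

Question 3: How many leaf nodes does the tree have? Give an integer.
Leaves (nodes with no children): E, F, G, H

Answer: 4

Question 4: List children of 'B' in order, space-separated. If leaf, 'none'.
Node B's children (from adjacency): G

Answer: G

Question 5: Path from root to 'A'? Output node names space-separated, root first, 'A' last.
Answer: C A

Derivation:
Walk down from root: C -> A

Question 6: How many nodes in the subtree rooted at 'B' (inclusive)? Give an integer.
Subtree rooted at B contains: B, G
Count = 2

Answer: 2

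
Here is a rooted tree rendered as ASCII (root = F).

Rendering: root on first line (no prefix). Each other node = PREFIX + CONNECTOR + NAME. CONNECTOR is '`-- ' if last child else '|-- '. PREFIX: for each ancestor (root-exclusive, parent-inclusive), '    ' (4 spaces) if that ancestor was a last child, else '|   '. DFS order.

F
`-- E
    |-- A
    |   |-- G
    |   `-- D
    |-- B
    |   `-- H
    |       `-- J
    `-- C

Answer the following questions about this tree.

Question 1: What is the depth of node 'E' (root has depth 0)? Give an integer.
Path from root to E: F -> E
Depth = number of edges = 1

Answer: 1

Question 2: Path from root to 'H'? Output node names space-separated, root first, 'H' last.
Walk down from root: F -> E -> B -> H

Answer: F E B H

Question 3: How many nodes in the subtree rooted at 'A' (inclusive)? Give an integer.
Subtree rooted at A contains: A, D, G
Count = 3

Answer: 3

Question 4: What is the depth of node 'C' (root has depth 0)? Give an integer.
Answer: 2

Derivation:
Path from root to C: F -> E -> C
Depth = number of edges = 2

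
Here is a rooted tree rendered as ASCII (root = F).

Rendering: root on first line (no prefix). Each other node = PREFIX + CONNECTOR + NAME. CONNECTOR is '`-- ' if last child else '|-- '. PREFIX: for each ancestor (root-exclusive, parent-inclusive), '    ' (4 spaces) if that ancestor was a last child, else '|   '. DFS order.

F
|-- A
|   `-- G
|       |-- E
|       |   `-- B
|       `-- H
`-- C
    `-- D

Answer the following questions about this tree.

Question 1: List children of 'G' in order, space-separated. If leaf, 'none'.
Answer: E H

Derivation:
Node G's children (from adjacency): E, H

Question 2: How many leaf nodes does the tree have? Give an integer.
Leaves (nodes with no children): B, D, H

Answer: 3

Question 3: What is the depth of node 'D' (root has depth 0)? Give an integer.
Path from root to D: F -> C -> D
Depth = number of edges = 2

Answer: 2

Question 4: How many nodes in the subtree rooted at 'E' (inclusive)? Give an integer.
Answer: 2

Derivation:
Subtree rooted at E contains: B, E
Count = 2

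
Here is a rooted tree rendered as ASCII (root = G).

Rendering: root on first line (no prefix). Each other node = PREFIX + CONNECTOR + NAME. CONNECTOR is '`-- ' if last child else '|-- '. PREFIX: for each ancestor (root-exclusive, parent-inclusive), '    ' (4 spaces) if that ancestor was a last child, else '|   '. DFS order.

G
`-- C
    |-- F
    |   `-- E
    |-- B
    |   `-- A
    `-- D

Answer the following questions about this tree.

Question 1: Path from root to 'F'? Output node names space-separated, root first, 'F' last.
Walk down from root: G -> C -> F

Answer: G C F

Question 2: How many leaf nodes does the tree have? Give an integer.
Answer: 3

Derivation:
Leaves (nodes with no children): A, D, E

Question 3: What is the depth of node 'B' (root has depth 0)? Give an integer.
Answer: 2

Derivation:
Path from root to B: G -> C -> B
Depth = number of edges = 2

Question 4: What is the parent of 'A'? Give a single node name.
Answer: B

Derivation:
Scan adjacency: A appears as child of B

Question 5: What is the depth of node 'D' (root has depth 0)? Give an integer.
Path from root to D: G -> C -> D
Depth = number of edges = 2

Answer: 2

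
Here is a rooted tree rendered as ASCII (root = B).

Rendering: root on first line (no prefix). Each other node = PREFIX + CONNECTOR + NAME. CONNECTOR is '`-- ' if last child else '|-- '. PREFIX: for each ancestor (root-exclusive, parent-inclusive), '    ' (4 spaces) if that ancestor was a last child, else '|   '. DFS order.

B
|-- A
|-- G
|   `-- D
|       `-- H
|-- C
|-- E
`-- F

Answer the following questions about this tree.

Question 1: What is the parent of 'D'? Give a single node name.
Answer: G

Derivation:
Scan adjacency: D appears as child of G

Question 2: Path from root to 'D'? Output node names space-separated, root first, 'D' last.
Walk down from root: B -> G -> D

Answer: B G D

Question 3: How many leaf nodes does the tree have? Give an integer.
Leaves (nodes with no children): A, C, E, F, H

Answer: 5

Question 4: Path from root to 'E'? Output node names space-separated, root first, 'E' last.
Walk down from root: B -> E

Answer: B E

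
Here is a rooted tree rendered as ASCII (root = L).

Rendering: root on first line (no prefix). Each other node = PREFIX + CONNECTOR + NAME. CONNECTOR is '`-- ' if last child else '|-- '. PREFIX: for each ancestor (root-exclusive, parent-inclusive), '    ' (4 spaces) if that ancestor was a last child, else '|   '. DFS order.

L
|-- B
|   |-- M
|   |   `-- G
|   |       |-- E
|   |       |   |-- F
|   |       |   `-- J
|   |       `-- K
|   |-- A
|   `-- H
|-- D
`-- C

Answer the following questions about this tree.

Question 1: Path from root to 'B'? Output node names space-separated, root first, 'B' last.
Answer: L B

Derivation:
Walk down from root: L -> B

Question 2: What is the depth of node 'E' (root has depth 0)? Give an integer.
Answer: 4

Derivation:
Path from root to E: L -> B -> M -> G -> E
Depth = number of edges = 4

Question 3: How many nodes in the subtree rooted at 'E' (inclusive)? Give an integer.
Subtree rooted at E contains: E, F, J
Count = 3

Answer: 3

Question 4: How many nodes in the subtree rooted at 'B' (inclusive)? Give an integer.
Subtree rooted at B contains: A, B, E, F, G, H, J, K, M
Count = 9

Answer: 9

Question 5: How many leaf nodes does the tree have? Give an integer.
Answer: 7

Derivation:
Leaves (nodes with no children): A, C, D, F, H, J, K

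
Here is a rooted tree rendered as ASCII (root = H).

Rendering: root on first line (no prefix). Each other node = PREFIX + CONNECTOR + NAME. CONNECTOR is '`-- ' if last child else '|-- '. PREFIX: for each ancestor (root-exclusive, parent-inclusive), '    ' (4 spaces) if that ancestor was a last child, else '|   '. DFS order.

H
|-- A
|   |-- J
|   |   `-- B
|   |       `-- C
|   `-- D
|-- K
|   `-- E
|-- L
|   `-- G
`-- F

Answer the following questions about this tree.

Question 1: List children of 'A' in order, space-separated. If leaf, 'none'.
Answer: J D

Derivation:
Node A's children (from adjacency): J, D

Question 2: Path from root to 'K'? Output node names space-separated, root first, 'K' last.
Walk down from root: H -> K

Answer: H K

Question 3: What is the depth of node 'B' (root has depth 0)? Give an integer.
Answer: 3

Derivation:
Path from root to B: H -> A -> J -> B
Depth = number of edges = 3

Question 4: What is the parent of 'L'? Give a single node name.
Answer: H

Derivation:
Scan adjacency: L appears as child of H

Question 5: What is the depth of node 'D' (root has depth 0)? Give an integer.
Answer: 2

Derivation:
Path from root to D: H -> A -> D
Depth = number of edges = 2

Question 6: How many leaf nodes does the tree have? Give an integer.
Leaves (nodes with no children): C, D, E, F, G

Answer: 5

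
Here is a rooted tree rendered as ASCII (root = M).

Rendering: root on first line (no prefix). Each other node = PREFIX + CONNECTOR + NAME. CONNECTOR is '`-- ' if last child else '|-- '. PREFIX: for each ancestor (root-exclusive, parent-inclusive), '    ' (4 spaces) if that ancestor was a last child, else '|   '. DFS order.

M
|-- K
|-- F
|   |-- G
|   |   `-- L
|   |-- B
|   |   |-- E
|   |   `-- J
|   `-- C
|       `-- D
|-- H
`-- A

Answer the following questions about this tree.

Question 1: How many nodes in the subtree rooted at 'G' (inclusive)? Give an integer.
Answer: 2

Derivation:
Subtree rooted at G contains: G, L
Count = 2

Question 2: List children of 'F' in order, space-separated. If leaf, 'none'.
Node F's children (from adjacency): G, B, C

Answer: G B C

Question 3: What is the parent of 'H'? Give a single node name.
Answer: M

Derivation:
Scan adjacency: H appears as child of M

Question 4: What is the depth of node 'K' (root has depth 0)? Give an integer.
Answer: 1

Derivation:
Path from root to K: M -> K
Depth = number of edges = 1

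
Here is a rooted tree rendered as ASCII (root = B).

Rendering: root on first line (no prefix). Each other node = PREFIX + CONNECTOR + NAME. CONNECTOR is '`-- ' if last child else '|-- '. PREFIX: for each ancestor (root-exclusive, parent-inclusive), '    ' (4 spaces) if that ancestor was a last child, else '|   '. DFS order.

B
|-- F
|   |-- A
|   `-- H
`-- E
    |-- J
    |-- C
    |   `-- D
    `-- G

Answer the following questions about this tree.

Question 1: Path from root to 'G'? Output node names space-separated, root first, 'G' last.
Answer: B E G

Derivation:
Walk down from root: B -> E -> G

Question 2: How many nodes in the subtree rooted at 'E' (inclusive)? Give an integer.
Subtree rooted at E contains: C, D, E, G, J
Count = 5

Answer: 5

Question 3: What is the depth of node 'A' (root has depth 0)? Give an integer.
Path from root to A: B -> F -> A
Depth = number of edges = 2

Answer: 2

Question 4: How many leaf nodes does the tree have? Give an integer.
Answer: 5

Derivation:
Leaves (nodes with no children): A, D, G, H, J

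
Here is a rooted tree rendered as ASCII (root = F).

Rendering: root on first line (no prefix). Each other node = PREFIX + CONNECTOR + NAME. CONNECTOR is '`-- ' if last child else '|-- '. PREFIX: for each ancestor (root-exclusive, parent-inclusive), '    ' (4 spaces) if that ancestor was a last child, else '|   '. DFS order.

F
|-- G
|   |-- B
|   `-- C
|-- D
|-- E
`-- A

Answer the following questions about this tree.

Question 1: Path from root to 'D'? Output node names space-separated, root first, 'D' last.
Walk down from root: F -> D

Answer: F D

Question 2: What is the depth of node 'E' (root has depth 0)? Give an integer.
Path from root to E: F -> E
Depth = number of edges = 1

Answer: 1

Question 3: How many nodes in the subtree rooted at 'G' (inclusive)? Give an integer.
Answer: 3

Derivation:
Subtree rooted at G contains: B, C, G
Count = 3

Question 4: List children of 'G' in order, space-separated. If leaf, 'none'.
Answer: B C

Derivation:
Node G's children (from adjacency): B, C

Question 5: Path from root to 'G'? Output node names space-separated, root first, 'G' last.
Walk down from root: F -> G

Answer: F G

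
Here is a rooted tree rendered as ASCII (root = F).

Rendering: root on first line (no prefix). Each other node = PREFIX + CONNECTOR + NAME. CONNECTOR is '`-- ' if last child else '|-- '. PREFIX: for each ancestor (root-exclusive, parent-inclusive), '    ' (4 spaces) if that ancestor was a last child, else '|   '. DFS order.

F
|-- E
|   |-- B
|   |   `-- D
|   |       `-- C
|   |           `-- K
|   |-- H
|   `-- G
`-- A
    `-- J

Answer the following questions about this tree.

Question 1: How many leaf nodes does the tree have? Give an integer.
Leaves (nodes with no children): G, H, J, K

Answer: 4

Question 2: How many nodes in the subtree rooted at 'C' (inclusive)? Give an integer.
Answer: 2

Derivation:
Subtree rooted at C contains: C, K
Count = 2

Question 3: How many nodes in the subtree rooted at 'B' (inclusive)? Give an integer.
Subtree rooted at B contains: B, C, D, K
Count = 4

Answer: 4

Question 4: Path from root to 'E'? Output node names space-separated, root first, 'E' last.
Walk down from root: F -> E

Answer: F E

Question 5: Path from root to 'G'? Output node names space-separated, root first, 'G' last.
Walk down from root: F -> E -> G

Answer: F E G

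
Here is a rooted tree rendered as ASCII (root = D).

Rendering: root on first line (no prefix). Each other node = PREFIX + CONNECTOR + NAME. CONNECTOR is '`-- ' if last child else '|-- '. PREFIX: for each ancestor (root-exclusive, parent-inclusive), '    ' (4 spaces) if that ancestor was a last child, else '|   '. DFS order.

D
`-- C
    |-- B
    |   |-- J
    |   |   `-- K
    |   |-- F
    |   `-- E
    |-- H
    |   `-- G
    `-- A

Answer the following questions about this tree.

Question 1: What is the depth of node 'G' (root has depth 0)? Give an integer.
Path from root to G: D -> C -> H -> G
Depth = number of edges = 3

Answer: 3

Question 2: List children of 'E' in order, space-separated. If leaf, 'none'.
Node E's children (from adjacency): (leaf)

Answer: none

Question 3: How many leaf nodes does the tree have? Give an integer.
Leaves (nodes with no children): A, E, F, G, K

Answer: 5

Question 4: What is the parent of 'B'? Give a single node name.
Answer: C

Derivation:
Scan adjacency: B appears as child of C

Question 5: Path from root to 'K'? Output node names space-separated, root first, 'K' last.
Answer: D C B J K

Derivation:
Walk down from root: D -> C -> B -> J -> K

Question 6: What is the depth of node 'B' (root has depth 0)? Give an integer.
Answer: 2

Derivation:
Path from root to B: D -> C -> B
Depth = number of edges = 2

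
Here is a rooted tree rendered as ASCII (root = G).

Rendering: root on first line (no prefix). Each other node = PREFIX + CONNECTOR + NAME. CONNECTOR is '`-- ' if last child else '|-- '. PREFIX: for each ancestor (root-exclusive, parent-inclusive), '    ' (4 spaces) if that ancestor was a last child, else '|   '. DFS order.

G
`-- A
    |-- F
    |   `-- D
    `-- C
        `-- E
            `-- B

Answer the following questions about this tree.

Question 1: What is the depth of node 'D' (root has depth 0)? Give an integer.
Path from root to D: G -> A -> F -> D
Depth = number of edges = 3

Answer: 3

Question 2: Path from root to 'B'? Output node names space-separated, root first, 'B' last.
Answer: G A C E B

Derivation:
Walk down from root: G -> A -> C -> E -> B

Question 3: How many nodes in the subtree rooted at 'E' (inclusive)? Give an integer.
Answer: 2

Derivation:
Subtree rooted at E contains: B, E
Count = 2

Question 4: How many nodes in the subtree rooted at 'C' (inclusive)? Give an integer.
Subtree rooted at C contains: B, C, E
Count = 3

Answer: 3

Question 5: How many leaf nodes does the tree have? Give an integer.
Answer: 2

Derivation:
Leaves (nodes with no children): B, D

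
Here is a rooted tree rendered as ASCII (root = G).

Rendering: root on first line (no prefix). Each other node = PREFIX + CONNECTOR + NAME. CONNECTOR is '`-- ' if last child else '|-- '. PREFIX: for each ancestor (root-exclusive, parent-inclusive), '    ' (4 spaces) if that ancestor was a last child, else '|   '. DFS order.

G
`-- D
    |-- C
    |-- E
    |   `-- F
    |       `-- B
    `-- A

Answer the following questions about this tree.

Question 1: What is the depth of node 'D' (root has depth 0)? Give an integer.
Answer: 1

Derivation:
Path from root to D: G -> D
Depth = number of edges = 1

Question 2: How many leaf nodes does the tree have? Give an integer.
Answer: 3

Derivation:
Leaves (nodes with no children): A, B, C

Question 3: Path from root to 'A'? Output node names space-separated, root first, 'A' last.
Walk down from root: G -> D -> A

Answer: G D A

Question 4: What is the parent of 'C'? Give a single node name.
Answer: D

Derivation:
Scan adjacency: C appears as child of D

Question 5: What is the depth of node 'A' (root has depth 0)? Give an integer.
Path from root to A: G -> D -> A
Depth = number of edges = 2

Answer: 2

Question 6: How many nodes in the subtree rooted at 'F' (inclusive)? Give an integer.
Answer: 2

Derivation:
Subtree rooted at F contains: B, F
Count = 2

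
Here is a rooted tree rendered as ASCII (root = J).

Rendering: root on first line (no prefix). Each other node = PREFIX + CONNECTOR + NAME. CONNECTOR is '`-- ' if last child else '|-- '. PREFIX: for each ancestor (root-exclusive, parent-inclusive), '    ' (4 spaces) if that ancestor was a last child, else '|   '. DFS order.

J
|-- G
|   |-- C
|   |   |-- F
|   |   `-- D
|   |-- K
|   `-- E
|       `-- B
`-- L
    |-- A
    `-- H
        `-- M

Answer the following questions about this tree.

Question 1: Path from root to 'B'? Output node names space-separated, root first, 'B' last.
Walk down from root: J -> G -> E -> B

Answer: J G E B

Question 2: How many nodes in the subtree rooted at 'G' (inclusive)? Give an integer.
Subtree rooted at G contains: B, C, D, E, F, G, K
Count = 7

Answer: 7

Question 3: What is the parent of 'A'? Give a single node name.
Scan adjacency: A appears as child of L

Answer: L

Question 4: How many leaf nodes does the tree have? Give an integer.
Leaves (nodes with no children): A, B, D, F, K, M

Answer: 6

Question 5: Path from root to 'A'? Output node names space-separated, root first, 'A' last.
Answer: J L A

Derivation:
Walk down from root: J -> L -> A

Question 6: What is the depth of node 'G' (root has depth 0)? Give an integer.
Answer: 1

Derivation:
Path from root to G: J -> G
Depth = number of edges = 1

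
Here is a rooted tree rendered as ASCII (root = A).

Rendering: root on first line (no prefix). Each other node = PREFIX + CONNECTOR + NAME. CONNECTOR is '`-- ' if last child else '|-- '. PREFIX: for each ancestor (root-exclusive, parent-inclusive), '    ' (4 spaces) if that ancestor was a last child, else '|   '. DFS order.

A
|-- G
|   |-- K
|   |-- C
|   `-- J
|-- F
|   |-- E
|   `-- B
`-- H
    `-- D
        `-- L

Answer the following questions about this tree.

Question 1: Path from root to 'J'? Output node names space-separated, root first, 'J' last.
Answer: A G J

Derivation:
Walk down from root: A -> G -> J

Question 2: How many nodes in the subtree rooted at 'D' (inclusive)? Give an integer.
Answer: 2

Derivation:
Subtree rooted at D contains: D, L
Count = 2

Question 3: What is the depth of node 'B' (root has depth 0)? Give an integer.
Answer: 2

Derivation:
Path from root to B: A -> F -> B
Depth = number of edges = 2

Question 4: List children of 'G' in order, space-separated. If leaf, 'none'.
Answer: K C J

Derivation:
Node G's children (from adjacency): K, C, J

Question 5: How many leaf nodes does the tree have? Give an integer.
Answer: 6

Derivation:
Leaves (nodes with no children): B, C, E, J, K, L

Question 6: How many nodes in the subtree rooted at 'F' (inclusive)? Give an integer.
Answer: 3

Derivation:
Subtree rooted at F contains: B, E, F
Count = 3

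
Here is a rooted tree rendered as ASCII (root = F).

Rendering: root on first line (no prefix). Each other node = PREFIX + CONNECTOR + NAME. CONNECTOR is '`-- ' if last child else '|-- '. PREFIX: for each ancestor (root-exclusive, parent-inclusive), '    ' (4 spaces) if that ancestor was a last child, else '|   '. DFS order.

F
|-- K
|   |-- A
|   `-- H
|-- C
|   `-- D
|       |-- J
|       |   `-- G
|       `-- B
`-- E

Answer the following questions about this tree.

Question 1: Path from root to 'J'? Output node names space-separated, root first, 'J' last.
Walk down from root: F -> C -> D -> J

Answer: F C D J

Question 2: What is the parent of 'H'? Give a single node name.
Answer: K

Derivation:
Scan adjacency: H appears as child of K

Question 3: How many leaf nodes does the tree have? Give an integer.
Answer: 5

Derivation:
Leaves (nodes with no children): A, B, E, G, H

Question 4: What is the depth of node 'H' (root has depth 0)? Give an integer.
Path from root to H: F -> K -> H
Depth = number of edges = 2

Answer: 2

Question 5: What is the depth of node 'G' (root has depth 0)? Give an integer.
Answer: 4

Derivation:
Path from root to G: F -> C -> D -> J -> G
Depth = number of edges = 4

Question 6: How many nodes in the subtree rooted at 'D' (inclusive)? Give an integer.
Subtree rooted at D contains: B, D, G, J
Count = 4

Answer: 4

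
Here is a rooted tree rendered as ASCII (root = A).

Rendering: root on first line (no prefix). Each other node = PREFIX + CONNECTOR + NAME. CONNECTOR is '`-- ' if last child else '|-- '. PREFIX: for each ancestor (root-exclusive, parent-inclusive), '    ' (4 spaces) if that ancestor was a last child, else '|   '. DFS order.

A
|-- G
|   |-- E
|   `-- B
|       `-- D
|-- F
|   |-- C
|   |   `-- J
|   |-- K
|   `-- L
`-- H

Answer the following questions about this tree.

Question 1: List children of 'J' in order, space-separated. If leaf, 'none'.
Node J's children (from adjacency): (leaf)

Answer: none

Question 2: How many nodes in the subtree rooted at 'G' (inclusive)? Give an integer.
Subtree rooted at G contains: B, D, E, G
Count = 4

Answer: 4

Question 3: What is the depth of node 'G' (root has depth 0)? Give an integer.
Answer: 1

Derivation:
Path from root to G: A -> G
Depth = number of edges = 1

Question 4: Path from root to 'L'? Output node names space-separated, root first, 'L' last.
Walk down from root: A -> F -> L

Answer: A F L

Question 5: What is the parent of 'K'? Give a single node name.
Scan adjacency: K appears as child of F

Answer: F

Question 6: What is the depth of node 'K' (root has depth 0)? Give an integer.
Answer: 2

Derivation:
Path from root to K: A -> F -> K
Depth = number of edges = 2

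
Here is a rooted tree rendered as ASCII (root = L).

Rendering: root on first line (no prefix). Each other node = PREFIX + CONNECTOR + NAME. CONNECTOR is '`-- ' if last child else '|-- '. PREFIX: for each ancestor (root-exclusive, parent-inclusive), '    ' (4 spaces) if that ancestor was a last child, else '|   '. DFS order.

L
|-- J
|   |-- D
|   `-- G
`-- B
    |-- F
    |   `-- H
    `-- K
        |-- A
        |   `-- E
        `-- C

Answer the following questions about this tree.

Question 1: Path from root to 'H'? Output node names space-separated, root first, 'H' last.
Walk down from root: L -> B -> F -> H

Answer: L B F H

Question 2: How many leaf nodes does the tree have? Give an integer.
Leaves (nodes with no children): C, D, E, G, H

Answer: 5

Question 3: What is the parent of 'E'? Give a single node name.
Scan adjacency: E appears as child of A

Answer: A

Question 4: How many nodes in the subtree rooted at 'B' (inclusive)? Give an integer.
Answer: 7

Derivation:
Subtree rooted at B contains: A, B, C, E, F, H, K
Count = 7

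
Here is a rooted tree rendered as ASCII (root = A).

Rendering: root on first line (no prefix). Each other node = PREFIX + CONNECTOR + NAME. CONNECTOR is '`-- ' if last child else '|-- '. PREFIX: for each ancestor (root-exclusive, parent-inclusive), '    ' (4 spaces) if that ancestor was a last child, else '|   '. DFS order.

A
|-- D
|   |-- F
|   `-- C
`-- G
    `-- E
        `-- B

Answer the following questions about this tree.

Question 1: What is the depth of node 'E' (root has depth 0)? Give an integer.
Path from root to E: A -> G -> E
Depth = number of edges = 2

Answer: 2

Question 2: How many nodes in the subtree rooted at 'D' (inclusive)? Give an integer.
Answer: 3

Derivation:
Subtree rooted at D contains: C, D, F
Count = 3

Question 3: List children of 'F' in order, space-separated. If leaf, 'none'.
Node F's children (from adjacency): (leaf)

Answer: none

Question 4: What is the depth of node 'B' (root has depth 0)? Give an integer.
Answer: 3

Derivation:
Path from root to B: A -> G -> E -> B
Depth = number of edges = 3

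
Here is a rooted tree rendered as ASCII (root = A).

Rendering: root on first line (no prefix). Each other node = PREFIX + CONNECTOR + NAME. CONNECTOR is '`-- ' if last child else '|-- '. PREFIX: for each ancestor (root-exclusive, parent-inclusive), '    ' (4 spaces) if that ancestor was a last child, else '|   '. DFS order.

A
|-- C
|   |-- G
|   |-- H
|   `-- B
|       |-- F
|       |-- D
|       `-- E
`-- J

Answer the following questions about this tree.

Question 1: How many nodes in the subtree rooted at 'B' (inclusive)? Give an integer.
Answer: 4

Derivation:
Subtree rooted at B contains: B, D, E, F
Count = 4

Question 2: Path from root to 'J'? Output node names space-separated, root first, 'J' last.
Answer: A J

Derivation:
Walk down from root: A -> J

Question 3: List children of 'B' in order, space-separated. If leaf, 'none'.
Answer: F D E

Derivation:
Node B's children (from adjacency): F, D, E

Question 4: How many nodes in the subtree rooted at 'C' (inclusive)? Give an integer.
Answer: 7

Derivation:
Subtree rooted at C contains: B, C, D, E, F, G, H
Count = 7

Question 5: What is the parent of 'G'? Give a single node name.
Scan adjacency: G appears as child of C

Answer: C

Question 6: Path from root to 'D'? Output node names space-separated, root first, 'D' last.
Walk down from root: A -> C -> B -> D

Answer: A C B D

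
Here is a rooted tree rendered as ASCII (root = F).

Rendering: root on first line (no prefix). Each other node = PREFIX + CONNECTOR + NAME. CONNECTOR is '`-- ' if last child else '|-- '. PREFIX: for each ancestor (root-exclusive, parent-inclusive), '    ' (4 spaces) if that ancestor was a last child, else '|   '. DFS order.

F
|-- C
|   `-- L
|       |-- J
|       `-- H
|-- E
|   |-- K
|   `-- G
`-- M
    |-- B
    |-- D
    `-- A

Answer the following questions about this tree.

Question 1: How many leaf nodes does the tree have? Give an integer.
Leaves (nodes with no children): A, B, D, G, H, J, K

Answer: 7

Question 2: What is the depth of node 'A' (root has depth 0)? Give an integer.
Path from root to A: F -> M -> A
Depth = number of edges = 2

Answer: 2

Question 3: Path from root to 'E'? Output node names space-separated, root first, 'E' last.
Answer: F E

Derivation:
Walk down from root: F -> E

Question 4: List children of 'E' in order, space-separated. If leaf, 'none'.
Answer: K G

Derivation:
Node E's children (from adjacency): K, G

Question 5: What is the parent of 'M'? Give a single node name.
Scan adjacency: M appears as child of F

Answer: F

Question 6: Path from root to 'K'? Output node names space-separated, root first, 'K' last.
Answer: F E K

Derivation:
Walk down from root: F -> E -> K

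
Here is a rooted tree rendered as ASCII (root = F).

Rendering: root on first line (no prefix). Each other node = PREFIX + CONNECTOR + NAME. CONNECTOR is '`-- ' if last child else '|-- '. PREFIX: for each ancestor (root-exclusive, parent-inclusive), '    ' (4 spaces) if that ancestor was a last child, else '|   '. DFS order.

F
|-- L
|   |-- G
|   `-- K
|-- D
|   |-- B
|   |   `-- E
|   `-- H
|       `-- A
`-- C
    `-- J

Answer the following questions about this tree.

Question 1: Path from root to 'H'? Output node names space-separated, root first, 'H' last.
Answer: F D H

Derivation:
Walk down from root: F -> D -> H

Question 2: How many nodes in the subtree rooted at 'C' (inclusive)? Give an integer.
Answer: 2

Derivation:
Subtree rooted at C contains: C, J
Count = 2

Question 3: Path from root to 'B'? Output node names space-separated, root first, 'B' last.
Answer: F D B

Derivation:
Walk down from root: F -> D -> B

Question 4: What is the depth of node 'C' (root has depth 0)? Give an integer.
Path from root to C: F -> C
Depth = number of edges = 1

Answer: 1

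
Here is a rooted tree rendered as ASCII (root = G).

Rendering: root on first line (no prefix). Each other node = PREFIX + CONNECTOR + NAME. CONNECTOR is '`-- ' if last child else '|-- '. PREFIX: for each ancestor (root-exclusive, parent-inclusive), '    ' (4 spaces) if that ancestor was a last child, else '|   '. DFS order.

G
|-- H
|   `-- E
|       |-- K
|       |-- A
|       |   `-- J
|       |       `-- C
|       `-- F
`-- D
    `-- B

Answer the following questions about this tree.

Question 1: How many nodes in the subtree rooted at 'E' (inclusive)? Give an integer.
Subtree rooted at E contains: A, C, E, F, J, K
Count = 6

Answer: 6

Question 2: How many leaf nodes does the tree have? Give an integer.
Leaves (nodes with no children): B, C, F, K

Answer: 4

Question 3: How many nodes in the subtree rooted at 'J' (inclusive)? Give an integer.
Subtree rooted at J contains: C, J
Count = 2

Answer: 2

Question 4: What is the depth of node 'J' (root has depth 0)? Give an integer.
Answer: 4

Derivation:
Path from root to J: G -> H -> E -> A -> J
Depth = number of edges = 4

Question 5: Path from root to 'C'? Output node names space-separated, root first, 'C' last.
Walk down from root: G -> H -> E -> A -> J -> C

Answer: G H E A J C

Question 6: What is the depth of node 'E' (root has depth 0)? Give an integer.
Answer: 2

Derivation:
Path from root to E: G -> H -> E
Depth = number of edges = 2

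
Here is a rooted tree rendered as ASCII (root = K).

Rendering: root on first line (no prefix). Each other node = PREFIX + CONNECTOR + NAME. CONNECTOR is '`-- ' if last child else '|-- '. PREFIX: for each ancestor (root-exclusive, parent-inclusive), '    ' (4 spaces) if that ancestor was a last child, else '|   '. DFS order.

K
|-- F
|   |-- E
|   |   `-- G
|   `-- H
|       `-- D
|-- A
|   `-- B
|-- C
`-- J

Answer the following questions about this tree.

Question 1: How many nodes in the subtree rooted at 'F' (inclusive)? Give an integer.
Answer: 5

Derivation:
Subtree rooted at F contains: D, E, F, G, H
Count = 5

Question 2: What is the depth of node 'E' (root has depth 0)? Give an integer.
Answer: 2

Derivation:
Path from root to E: K -> F -> E
Depth = number of edges = 2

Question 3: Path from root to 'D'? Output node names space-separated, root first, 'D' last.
Walk down from root: K -> F -> H -> D

Answer: K F H D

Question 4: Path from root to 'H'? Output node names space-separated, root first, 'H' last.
Answer: K F H

Derivation:
Walk down from root: K -> F -> H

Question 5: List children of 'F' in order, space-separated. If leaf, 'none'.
Answer: E H

Derivation:
Node F's children (from adjacency): E, H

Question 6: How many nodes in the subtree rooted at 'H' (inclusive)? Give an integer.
Subtree rooted at H contains: D, H
Count = 2

Answer: 2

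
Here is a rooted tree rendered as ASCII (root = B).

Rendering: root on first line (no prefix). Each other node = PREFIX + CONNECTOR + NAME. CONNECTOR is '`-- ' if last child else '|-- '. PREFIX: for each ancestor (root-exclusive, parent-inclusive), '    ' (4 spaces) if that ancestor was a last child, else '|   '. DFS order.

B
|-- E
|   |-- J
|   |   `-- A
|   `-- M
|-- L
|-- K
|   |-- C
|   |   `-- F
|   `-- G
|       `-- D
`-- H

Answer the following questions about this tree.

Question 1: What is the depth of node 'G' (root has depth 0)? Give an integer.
Path from root to G: B -> K -> G
Depth = number of edges = 2

Answer: 2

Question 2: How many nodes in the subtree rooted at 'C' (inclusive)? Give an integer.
Answer: 2

Derivation:
Subtree rooted at C contains: C, F
Count = 2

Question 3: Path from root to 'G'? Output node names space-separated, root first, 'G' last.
Walk down from root: B -> K -> G

Answer: B K G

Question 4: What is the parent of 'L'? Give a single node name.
Answer: B

Derivation:
Scan adjacency: L appears as child of B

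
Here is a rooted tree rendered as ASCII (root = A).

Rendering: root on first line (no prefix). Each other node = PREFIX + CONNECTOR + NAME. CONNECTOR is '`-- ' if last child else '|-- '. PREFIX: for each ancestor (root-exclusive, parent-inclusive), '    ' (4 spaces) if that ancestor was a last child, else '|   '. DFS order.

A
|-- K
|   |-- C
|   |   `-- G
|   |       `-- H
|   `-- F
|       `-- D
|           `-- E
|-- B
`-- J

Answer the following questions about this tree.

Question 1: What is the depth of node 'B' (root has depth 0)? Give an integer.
Answer: 1

Derivation:
Path from root to B: A -> B
Depth = number of edges = 1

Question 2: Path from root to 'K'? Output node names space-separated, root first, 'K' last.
Walk down from root: A -> K

Answer: A K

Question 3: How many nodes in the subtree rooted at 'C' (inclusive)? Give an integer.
Subtree rooted at C contains: C, G, H
Count = 3

Answer: 3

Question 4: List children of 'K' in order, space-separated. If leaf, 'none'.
Answer: C F

Derivation:
Node K's children (from adjacency): C, F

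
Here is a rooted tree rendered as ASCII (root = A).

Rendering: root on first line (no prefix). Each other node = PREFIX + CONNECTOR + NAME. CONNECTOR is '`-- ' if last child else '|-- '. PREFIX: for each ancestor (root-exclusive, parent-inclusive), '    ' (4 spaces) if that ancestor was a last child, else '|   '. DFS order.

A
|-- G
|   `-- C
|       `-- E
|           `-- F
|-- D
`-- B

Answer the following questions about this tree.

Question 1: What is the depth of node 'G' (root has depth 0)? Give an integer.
Answer: 1

Derivation:
Path from root to G: A -> G
Depth = number of edges = 1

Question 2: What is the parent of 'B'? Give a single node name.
Answer: A

Derivation:
Scan adjacency: B appears as child of A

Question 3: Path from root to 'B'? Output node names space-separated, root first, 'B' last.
Walk down from root: A -> B

Answer: A B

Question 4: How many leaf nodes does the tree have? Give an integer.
Leaves (nodes with no children): B, D, F

Answer: 3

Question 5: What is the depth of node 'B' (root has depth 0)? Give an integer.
Answer: 1

Derivation:
Path from root to B: A -> B
Depth = number of edges = 1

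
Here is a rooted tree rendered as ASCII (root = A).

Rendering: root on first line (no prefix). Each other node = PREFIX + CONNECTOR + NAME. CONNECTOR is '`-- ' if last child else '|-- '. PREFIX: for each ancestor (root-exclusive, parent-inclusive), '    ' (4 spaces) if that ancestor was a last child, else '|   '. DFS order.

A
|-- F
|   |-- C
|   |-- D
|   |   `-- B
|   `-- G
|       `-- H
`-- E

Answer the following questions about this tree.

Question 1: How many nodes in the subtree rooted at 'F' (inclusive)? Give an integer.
Answer: 6

Derivation:
Subtree rooted at F contains: B, C, D, F, G, H
Count = 6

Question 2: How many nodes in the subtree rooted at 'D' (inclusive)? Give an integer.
Subtree rooted at D contains: B, D
Count = 2

Answer: 2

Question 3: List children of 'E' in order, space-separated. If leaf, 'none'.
Node E's children (from adjacency): (leaf)

Answer: none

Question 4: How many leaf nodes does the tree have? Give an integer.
Answer: 4

Derivation:
Leaves (nodes with no children): B, C, E, H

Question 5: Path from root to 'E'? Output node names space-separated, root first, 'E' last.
Answer: A E

Derivation:
Walk down from root: A -> E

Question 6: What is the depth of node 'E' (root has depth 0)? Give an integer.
Path from root to E: A -> E
Depth = number of edges = 1

Answer: 1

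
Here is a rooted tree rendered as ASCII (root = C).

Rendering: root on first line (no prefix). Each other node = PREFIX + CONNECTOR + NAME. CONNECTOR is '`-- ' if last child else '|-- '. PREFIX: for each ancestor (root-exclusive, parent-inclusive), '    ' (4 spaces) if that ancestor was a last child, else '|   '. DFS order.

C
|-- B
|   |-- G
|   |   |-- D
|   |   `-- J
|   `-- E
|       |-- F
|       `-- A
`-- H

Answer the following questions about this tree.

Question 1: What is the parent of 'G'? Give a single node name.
Scan adjacency: G appears as child of B

Answer: B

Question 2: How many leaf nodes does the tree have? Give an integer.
Leaves (nodes with no children): A, D, F, H, J

Answer: 5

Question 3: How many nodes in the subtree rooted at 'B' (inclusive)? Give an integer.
Subtree rooted at B contains: A, B, D, E, F, G, J
Count = 7

Answer: 7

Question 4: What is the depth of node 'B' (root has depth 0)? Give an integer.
Answer: 1

Derivation:
Path from root to B: C -> B
Depth = number of edges = 1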